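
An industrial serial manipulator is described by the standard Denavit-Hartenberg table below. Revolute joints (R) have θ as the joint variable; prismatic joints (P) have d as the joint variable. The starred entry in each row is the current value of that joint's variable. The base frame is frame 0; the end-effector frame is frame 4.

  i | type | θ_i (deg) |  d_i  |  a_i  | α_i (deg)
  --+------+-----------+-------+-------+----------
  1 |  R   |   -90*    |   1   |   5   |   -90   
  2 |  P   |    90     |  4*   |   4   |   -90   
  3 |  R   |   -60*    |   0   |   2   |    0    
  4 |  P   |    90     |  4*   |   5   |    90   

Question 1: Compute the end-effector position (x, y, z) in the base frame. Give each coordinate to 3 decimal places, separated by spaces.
after link 1: o_1 = (0.0000, -5.0000, 1.0000)
after link 2: o_2 = (4.0000, -5.0000, -3.0000)
after link 3: o_3 = (5.7321, -5.0000, -4.0000)
after link 4: o_4 = (3.2321, -1.0000, -8.3301)

3.232 -1.000 -8.330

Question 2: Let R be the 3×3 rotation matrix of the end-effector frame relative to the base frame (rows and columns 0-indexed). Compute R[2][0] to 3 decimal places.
End-effector x-axis (col 0 of R) = (-0.5000,-0.0000,-0.8660)
R[2][0] = -0.8660

-0.866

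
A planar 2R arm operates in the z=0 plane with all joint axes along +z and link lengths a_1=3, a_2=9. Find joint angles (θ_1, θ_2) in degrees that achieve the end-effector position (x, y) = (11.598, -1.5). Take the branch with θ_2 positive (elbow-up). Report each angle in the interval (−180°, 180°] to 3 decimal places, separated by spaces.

-30.003 30.004

cos θ_2 = (136.7636−3²−9²)/(2·3·9) = 0.8660; θ_2 = 30.0038° (elbow-up)
β = atan2(-1.5000,11.5980) = -7.3693°; ψ = atan2(4.5005,10.7939) = 22.6336°
θ_1 = β − ψ = -30.0029°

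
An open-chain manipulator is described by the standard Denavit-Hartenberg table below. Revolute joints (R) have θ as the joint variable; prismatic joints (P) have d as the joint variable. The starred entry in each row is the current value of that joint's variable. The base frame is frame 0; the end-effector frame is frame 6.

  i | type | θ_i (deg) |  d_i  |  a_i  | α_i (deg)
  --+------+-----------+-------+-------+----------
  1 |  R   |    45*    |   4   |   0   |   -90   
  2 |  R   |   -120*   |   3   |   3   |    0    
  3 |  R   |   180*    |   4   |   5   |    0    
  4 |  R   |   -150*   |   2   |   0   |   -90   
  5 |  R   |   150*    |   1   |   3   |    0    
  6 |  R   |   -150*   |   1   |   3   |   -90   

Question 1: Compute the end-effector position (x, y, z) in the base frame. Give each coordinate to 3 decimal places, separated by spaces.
-3.182 7.425 2.670

after link 1: o_1 = (0.0000, 0.0000, 4.0000)
after link 2: o_2 = (-3.1820, 1.0607, 6.5981)
after link 3: o_3 = (-4.2426, 5.6569, 2.2679)
after link 4: o_4 = (-5.6569, 7.0711, 2.2679)
after link 5: o_5 = (-3.8891, 6.7175, -0.3301)
after link 6: o_6 = (-3.1820, 7.4246, 2.6699)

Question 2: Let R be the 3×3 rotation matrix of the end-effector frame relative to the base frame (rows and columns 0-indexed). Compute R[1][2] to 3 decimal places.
End-effector z-axis (col 2 of R) = (0.7071,-0.7071,-0.0000)
R[1][2] = -0.7071

-0.707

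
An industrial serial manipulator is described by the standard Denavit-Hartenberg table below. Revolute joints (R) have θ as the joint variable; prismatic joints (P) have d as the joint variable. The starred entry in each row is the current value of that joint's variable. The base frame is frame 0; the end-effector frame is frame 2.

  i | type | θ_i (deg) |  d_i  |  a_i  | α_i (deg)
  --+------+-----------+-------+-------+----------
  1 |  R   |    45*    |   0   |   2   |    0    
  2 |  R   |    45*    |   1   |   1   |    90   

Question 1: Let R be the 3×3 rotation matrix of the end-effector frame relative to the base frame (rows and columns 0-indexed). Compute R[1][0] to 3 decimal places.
1.000

End-effector x-axis (col 0 of R) = (0.0000,1.0000,0.0000)
R[1][0] = 1.0000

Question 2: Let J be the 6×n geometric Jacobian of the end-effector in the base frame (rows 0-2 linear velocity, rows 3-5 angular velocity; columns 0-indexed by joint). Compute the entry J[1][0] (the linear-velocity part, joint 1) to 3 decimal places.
1.414

axis z_0 = ẑ; lever o_n−o_0 = (1.4142,2.4142,1.0000)
cross product → J_v[:, 0] = (-2.4142,1.4142,0.0000)
J_ω[:, 0] = z_0
entry J[1][0] = 1.4142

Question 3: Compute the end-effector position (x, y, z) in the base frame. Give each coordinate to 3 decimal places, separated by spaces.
1.414 2.414 1.000

after link 1: o_1 = (1.4142, 1.4142, 0.0000)
after link 2: o_2 = (1.4142, 2.4142, 1.0000)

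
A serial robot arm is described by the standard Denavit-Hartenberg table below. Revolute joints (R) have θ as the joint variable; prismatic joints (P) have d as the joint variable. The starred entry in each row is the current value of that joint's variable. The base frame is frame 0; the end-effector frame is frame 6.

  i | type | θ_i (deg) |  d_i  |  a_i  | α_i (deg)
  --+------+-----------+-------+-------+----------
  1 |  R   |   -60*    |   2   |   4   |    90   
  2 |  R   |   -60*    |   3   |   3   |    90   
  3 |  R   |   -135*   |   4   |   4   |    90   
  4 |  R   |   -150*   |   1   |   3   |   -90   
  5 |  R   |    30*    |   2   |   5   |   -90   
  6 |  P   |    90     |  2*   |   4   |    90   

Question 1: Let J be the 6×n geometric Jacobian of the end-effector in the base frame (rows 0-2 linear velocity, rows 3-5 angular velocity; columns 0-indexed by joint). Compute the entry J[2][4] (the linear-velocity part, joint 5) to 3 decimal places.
axis z_4 = (0.5928,-0.3196,0.7392); lever o_n−o_4 = (1.6189,-2.3117,-5.0035)
cross product → J_v[:, 4] = (3.3082,4.1627,-0.8529)
J_ω[:, 4] = z_4
entry J[2][4] = -0.8529

-0.853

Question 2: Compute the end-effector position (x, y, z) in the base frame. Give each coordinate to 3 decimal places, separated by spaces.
0.510 -5.822 -5.381

after link 1: o_1 = (2.0000, -3.4641, 2.0000)
after link 2: o_2 = (0.1519, -6.2631, -0.5981)
after link 3: o_3 = (0.1623, -0.6242, -0.1486)
after link 4: o_4 = (-1.1091, -3.5106, -0.3772)
after link 5: o_5 = (1.3534, -8.1293, -1.6436)
after link 6: o_6 = (0.5098, -5.8223, -5.3807)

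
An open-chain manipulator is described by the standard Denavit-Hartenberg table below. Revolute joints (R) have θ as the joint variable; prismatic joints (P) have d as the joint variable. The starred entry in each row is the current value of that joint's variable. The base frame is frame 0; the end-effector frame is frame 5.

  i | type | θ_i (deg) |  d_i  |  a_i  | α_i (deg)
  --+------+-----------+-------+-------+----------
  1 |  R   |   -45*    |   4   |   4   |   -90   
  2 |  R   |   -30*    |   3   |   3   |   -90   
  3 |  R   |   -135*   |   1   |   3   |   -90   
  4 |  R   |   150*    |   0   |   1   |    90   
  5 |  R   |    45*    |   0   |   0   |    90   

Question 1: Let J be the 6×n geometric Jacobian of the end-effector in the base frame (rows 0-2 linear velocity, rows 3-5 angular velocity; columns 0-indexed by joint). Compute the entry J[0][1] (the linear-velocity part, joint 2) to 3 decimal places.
0.221

axis z_1 = (0.7071,0.7071,0.0000); lever o_n−o_1 = (4.2782,2.0985,0.3125)
cross product → J_v[:, 1] = (0.2210,-0.2210,-1.5413)
J_ω[:, 1] = z_1
entry J[0][1] = 0.2210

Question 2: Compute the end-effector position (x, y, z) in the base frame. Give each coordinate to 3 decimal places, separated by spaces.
after link 1: o_1 = (2.8284, -2.8284, 4.0000)
after link 2: o_2 = (6.7869, -2.5442, 5.5000)
after link 3: o_3 = (7.3414, -0.0987, 3.5733)
after link 4: o_4 = (7.1066, -0.7300, 4.3125)
after link 5: o_5 = (7.1066, -0.7300, 4.3125)

7.107 -0.730 4.313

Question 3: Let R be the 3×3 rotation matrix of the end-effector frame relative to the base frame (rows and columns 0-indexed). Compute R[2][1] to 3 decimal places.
End-effector y-axis (col 1 of R) = (-0.2727,0.7727,0.5732)
R[2][1] = 0.5732

0.573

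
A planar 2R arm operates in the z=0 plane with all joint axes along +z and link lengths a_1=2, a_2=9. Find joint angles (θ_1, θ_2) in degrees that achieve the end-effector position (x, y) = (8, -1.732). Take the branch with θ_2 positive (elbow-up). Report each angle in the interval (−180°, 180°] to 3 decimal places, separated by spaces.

-120.000 120.000

cos θ_2 = (66.9998−2²−9²)/(2·2·9) = -0.5000; θ_2 = 120.0003° (elbow-up)
β = atan2(-1.7320,8.0000) = -12.2160°; ψ = atan2(7.7942,-2.5000) = 107.7840°
θ_1 = β − ψ = -120.0000°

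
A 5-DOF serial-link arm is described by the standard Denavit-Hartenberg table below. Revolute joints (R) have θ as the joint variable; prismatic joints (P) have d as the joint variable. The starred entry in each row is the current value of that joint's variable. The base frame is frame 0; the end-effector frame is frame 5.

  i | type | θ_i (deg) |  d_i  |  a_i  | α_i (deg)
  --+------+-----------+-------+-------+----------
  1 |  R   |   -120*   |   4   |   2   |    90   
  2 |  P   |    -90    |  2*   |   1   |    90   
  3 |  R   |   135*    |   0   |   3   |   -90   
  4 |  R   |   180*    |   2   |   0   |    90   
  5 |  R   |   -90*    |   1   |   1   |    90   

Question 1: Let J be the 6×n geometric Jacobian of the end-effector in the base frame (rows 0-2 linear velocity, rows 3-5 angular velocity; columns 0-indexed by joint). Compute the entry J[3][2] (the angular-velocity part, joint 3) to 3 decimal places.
axis z_2 = (0.5000,0.8660,-0.0000); lever o_n−o_2 = (-1.7247,-0.1589,2.8284)
cross product → J_v[:, 2] = (2.4495,-1.4142,1.4142)
J_ω[:, 2] = z_2
entry J[3][2] = 0.5000

0.500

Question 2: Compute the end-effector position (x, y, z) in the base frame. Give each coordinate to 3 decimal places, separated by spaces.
after link 1: o_1 = (-1.0000, -1.7321, 4.0000)
after link 2: o_2 = (-2.7321, -0.7321, 3.0000)
after link 3: o_3 = (-4.5692, 0.3286, 5.1213)
after link 4: o_4 = (-3.3444, -0.3785, 6.5355)
after link 5: o_5 = (-4.4568, -0.8910, 5.8284)

-4.457 -0.891 5.828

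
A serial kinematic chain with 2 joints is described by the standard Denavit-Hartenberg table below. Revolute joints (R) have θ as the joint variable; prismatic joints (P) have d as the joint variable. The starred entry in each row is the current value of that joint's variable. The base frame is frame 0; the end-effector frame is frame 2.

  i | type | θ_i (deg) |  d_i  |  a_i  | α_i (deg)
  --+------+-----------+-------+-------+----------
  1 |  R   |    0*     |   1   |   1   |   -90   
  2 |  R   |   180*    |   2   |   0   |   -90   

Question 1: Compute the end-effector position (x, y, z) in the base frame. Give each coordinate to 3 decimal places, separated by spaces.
after link 1: o_1 = (1.0000, 0.0000, 1.0000)
after link 2: o_2 = (1.0000, 2.0000, 1.0000)

1.000 2.000 1.000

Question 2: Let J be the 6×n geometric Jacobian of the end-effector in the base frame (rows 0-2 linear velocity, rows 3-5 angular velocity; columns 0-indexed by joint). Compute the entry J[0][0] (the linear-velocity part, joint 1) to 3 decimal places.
axis z_0 = ẑ; lever o_n−o_0 = (1.0000,2.0000,1.0000)
cross product → J_v[:, 0] = (-2.0000,1.0000,0.0000)
J_ω[:, 0] = z_0
entry J[0][0] = -2.0000

-2.000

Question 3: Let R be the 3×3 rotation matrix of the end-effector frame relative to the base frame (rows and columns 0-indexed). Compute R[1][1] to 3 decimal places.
End-effector y-axis (col 1 of R) = (-0.0000,-1.0000,0.0000)
R[1][1] = -1.0000

-1.000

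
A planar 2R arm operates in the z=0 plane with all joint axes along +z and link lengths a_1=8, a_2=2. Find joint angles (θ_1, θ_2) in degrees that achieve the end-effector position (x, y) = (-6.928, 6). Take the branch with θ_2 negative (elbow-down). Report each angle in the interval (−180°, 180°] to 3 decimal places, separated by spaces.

150.000 -60.006

cos θ_2 = (83.9972−8²−2²)/(2·8·2) = 0.4999; θ_2 = -60.0058° (elbow-down)
β = atan2(6.0000,-6.9280) = 139.1058°; ψ = atan2(-1.7322,8.9998) = -10.8942°
θ_1 = β − ψ = 150.0000°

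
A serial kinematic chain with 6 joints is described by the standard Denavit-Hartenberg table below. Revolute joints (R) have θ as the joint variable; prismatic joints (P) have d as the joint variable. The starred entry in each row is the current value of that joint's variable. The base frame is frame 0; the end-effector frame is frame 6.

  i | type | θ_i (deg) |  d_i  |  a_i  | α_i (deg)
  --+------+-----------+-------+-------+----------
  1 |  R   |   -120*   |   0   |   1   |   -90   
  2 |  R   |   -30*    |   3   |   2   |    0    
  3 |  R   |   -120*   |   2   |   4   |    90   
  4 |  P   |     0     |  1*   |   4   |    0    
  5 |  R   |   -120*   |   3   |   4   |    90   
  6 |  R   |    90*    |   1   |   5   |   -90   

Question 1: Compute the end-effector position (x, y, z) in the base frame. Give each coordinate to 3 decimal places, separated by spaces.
4.870 4.364 -4.227

after link 1: o_1 = (-0.5000, -0.8660, 0.0000)
after link 2: o_2 = (1.2321, -3.8660, 1.0000)
after link 3: o_3 = (4.6962, -1.8660, 3.0000)
after link 4: o_4 = (6.6782, 1.5670, 4.1340)
after link 5: o_5 = (3.5622, 3.0981, 0.5359)
after link 6: o_6 = (4.8702, 4.3636, -4.2272)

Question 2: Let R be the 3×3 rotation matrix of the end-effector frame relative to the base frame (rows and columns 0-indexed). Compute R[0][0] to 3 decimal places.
0.250

End-effector x-axis (col 0 of R) = (0.2500,0.4330,-0.8660)
R[0][0] = 0.2500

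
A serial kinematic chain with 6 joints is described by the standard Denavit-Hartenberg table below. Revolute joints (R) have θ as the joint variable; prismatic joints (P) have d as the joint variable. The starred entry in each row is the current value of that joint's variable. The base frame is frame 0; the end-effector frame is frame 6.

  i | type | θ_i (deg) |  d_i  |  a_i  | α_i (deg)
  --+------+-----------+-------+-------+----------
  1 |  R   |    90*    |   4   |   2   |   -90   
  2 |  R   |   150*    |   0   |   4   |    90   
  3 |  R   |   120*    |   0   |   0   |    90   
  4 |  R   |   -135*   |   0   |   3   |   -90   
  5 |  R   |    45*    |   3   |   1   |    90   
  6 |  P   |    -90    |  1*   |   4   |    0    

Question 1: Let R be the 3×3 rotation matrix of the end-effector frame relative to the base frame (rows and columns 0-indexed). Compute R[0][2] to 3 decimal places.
0.079

End-effector z-axis (col 2 of R) = (0.0795,-0.9968,0.0018)
R[0][2] = 0.0795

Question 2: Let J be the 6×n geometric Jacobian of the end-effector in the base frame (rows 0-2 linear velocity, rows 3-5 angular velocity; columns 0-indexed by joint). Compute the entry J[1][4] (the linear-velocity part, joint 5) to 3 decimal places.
1.061

axis z_4 = (-0.6124,-0.0474,0.7891); lever o_n−o_4 = (1.4784,-0.8856,-0.1731)
cross product → J_v[:, 4] = (0.7071,1.0607,0.6124)
J_ω[:, 4] = z_4
entry J[1][4] = 1.0607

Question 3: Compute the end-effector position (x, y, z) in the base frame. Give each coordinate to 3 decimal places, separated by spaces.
3.316 -4.329 3.134

after link 1: o_1 = (0.0000, 2.0000, 4.0000)
after link 2: o_2 = (-0.0000, -1.4641, 2.0000)
after link 3: o_3 = (-0.0000, -1.4641, 2.0000)
after link 4: o_4 = (1.8371, -3.4433, 3.3068)
after link 5: o_5 = (0.7866, -3.5216, 6.2884)
after link 6: o_6 = (3.3155, -4.3290, 3.1337)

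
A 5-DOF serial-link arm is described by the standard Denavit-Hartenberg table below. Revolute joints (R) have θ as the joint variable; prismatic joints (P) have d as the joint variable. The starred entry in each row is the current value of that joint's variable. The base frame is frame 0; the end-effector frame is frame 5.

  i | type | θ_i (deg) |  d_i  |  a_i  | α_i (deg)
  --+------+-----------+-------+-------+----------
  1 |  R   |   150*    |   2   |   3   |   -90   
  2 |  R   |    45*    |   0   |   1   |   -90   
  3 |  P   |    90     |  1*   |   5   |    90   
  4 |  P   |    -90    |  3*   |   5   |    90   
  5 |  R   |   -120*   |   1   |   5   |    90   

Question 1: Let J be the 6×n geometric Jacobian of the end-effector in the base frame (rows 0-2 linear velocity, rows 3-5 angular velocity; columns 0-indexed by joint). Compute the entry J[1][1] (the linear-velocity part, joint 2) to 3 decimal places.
axis z_1 = (-0.5000,-0.8660,0.0000); lever o_n−o_1 = (1.2836,3.8777,1.2941)
cross product → J_v[:, 1] = (-1.1207,0.6470,-0.8272)
J_ω[:, 1] = z_1
entry J[1][1] = 0.6470

0.647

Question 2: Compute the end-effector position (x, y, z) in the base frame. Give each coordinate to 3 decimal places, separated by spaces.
-1.314 5.378 3.294

after link 1: o_1 = (-2.5981, 1.5000, 2.0000)
after link 2: o_2 = (-3.2104, 1.8536, 1.2929)
after link 3: o_3 = (-0.0981, 5.8301, 0.5858)
after link 4: o_4 = (-4.9971, 8.6586, 2.0000)
after link 5: o_5 = (-1.3145, 5.3777, 3.2941)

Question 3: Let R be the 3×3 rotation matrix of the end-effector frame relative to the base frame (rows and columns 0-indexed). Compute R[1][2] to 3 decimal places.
-0.129

End-effector z-axis (col 2 of R) = (0.2241,-0.1294,-0.9659)
R[1][2] = -0.1294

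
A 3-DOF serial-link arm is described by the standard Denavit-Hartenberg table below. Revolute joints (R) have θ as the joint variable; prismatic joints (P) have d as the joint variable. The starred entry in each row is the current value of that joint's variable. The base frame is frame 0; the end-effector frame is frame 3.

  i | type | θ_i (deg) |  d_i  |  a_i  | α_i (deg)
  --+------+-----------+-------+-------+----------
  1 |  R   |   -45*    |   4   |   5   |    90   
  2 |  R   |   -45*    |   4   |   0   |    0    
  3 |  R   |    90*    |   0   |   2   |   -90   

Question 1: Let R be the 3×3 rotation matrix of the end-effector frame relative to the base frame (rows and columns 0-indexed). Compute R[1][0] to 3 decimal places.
End-effector x-axis (col 0 of R) = (0.5000,-0.5000,0.7071)
R[1][0] = -0.5000

-0.500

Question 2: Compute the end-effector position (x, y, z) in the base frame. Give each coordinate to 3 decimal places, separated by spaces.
after link 1: o_1 = (3.5355, -3.5355, 4.0000)
after link 2: o_2 = (0.7071, -6.3640, 4.0000)
after link 3: o_3 = (1.7071, -7.3640, 5.4142)

1.707 -7.364 5.414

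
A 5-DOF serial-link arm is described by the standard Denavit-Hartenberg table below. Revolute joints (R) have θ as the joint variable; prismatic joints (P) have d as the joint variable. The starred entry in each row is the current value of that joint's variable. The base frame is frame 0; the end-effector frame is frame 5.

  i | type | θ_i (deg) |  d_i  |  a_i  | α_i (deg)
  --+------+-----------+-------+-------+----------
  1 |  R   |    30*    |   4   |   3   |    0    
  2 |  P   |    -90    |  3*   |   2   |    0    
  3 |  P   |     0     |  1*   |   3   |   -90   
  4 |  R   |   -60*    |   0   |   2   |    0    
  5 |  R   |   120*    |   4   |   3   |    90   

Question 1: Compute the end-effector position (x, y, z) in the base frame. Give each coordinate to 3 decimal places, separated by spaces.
after link 1: o_1 = (2.5981, 1.5000, 4.0000)
after link 2: o_2 = (3.5981, -0.2321, 7.0000)
after link 3: o_3 = (5.0981, -2.8301, 8.0000)
after link 4: o_4 = (5.5981, -3.6962, 9.7321)
after link 5: o_5 = (9.8122, -2.9952, 7.1340)

9.812 -2.995 7.134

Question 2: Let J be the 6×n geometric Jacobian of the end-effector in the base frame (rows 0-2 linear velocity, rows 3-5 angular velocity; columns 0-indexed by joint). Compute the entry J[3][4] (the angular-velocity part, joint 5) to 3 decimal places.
axis z_4 = (0.8660,0.5000,0.0000); lever o_n−o_4 = (4.2141,0.7010,-2.5981)
cross product → J_v[:, 4] = (-1.2990,2.2500,-1.5000)
J_ω[:, 4] = z_4
entry J[3][4] = 0.8660

0.866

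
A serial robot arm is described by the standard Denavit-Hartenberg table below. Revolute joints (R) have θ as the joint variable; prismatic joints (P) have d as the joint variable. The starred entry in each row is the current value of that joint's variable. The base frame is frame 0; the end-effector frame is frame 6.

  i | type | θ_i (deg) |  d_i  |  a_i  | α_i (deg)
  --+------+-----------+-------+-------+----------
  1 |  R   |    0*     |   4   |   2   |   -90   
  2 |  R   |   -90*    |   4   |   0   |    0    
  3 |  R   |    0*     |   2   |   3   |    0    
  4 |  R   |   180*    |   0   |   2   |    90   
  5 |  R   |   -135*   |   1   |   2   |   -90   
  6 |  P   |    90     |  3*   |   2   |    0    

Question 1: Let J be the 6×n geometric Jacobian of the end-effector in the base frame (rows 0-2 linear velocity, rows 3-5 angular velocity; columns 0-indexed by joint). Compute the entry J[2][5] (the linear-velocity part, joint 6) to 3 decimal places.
prismatic axis z_5 = (0.0000,-0.7071,-0.7071)
J_v[:, 5] = z_5; J_ω[:, 5] = (0,0,0)
entry J[2][5] = -0.7071

-0.707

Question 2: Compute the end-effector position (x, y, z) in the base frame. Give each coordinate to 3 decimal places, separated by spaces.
1.000 2.464 4.293

after link 1: o_1 = (2.0000, 0.0000, 4.0000)
after link 2: o_2 = (2.0000, 4.0000, 4.0000)
after link 3: o_3 = (2.0000, 6.0000, 7.0000)
after link 4: o_4 = (2.0000, 6.0000, 5.0000)
after link 5: o_5 = (3.0000, 4.5858, 6.4142)
after link 6: o_6 = (1.0000, 2.4645, 4.2929)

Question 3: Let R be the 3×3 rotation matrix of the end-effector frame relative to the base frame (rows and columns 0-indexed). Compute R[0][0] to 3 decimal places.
End-effector x-axis (col 0 of R) = (-1.0000,-0.0000,-0.0000)
R[0][0] = -1.0000

-1.000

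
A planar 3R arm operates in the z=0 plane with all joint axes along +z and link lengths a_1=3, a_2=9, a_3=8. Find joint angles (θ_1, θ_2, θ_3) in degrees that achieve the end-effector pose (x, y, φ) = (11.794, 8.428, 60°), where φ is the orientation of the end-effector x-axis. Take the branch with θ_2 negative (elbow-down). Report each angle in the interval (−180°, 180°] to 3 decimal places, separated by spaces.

111.791 -120.005 68.214

wrist centre = target − a_3·(cos φ, sin φ) = (7.7940, 1.4998)
cos θ_2 = (62.9958−3²−9²)/(2·3·9) = -0.5001; θ_2 = -120.0051° (elbow-down)
β = atan2(1.4998,7.7940) = 10.8923°; ψ = atan2(-7.7938,-1.5007) = -100.8989°
θ_1 = β − ψ = 111.7911°
θ_3 = φ − θ_1 − θ_2 = 68.2140° (wrapped to (-180°,180°])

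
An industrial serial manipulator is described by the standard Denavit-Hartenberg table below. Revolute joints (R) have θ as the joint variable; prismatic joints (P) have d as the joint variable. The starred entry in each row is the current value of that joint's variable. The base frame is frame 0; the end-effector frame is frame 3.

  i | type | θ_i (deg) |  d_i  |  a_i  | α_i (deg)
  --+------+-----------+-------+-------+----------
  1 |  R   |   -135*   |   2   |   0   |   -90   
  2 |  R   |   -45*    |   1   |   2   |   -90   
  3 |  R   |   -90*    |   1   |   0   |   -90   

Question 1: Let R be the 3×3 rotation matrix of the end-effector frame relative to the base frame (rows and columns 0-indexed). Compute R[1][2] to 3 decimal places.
-0.500

End-effector z-axis (col 2 of R) = (-0.5000,-0.5000,0.7071)
R[1][2] = -0.5000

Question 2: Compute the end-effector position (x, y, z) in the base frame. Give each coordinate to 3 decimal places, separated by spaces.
after link 1: o_1 = (0.0000, 0.0000, 2.0000)
after link 2: o_2 = (-0.2929, -1.7071, 3.4142)
after link 3: o_3 = (-0.7929, -2.2071, 2.7071)

-0.793 -2.207 2.707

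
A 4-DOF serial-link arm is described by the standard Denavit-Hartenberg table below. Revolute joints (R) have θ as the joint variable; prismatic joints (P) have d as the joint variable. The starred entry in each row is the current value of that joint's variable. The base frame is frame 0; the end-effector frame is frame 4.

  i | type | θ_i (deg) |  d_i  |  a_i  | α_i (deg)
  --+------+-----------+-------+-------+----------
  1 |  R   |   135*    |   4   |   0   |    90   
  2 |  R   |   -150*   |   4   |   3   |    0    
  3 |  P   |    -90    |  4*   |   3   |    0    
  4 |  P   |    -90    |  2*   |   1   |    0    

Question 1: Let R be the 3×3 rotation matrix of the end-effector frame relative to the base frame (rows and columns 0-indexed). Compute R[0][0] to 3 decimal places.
-0.612

End-effector x-axis (col 0 of R) = (-0.6124,0.6124,0.5000)
R[0][0] = -0.6124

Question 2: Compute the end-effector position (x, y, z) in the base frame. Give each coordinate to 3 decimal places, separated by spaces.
9.356 4.786 5.598

after link 1: o_1 = (0.0000, 0.0000, 4.0000)
after link 2: o_2 = (4.6655, 0.9913, 2.5000)
after link 3: o_3 = (8.5546, 2.7591, 5.0981)
after link 4: o_4 = (9.3565, 4.7857, 5.5981)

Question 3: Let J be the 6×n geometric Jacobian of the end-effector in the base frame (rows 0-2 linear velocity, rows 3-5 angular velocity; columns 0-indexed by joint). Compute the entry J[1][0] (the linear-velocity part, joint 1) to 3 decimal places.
axis z_0 = ẑ; lever o_n−o_0 = (9.3565,4.7857,5.5981)
cross product → J_v[:, 0] = (-4.7857,9.3565,0.0000)
J_ω[:, 0] = z_0
entry J[1][0] = 9.3565

9.356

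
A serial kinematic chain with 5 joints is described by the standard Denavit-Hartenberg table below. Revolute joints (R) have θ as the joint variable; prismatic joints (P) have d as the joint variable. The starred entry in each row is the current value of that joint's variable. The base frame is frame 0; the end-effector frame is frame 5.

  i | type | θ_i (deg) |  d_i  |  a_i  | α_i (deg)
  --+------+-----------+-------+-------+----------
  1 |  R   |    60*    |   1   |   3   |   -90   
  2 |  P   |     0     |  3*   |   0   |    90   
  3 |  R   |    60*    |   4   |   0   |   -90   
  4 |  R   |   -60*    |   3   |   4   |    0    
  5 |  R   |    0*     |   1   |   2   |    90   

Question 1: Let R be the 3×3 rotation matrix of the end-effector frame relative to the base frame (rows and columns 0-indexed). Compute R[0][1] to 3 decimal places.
End-effector y-axis (col 1 of R) = (-0.8660,-0.5000,0.0000)
R[0][1] = -0.8660

-0.866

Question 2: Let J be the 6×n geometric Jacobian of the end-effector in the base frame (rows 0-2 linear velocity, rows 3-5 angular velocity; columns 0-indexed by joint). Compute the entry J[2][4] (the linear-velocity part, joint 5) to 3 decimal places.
-1.000

axis z_4 = (-0.8660,-0.5000,0.0000); lever o_n−o_4 = (-1.3660,0.3660,1.7321)
cross product → J_v[:, 4] = (-0.8660,1.5000,-1.0000)
J_ω[:, 4] = z_4
entry J[2][4] = -1.0000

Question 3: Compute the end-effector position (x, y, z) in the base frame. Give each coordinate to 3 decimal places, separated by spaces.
-6.062 4.696 10.196

after link 1: o_1 = (1.5000, 2.5981, 1.0000)
after link 2: o_2 = (-1.0981, 4.0981, 1.0000)
after link 3: o_3 = (-1.0981, 4.0981, 5.0000)
after link 4: o_4 = (-4.6962, 4.3301, 8.4641)
after link 5: o_5 = (-6.0622, 4.6962, 10.1962)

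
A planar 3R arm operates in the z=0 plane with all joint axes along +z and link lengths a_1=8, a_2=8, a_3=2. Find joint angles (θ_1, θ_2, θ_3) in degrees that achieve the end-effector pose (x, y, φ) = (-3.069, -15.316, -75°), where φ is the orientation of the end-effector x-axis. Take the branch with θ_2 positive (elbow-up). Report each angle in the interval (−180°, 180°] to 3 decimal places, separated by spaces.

wrist centre = target − a_3·(cos φ, sin φ) = (-3.5866, -13.3841)
cos θ_2 = (191.9994−8²−8²)/(2·8·8) = 0.5000; θ_2 = 60.0003° (elbow-up)
β = atan2(-13.3841,-3.5866) = -105.0015°; ψ = atan2(6.9282,12.0000) = 30.0002°
θ_1 = β − ψ = -135.0016°
θ_3 = φ − θ_1 − θ_2 = 0.0013° (wrapped to (-180°,180°])

-135.002 60.000 0.001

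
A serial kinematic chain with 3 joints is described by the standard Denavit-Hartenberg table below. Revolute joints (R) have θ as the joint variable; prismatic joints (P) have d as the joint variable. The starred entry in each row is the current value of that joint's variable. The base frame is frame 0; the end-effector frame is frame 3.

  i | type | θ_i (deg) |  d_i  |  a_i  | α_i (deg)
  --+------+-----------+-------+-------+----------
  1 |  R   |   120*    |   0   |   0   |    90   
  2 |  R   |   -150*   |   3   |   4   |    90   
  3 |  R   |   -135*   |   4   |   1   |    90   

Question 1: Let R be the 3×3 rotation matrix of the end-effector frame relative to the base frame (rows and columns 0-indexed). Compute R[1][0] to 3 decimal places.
0.177

End-effector x-axis (col 0 of R) = (-0.9186,0.1768,0.3536)
R[1][0] = 0.1768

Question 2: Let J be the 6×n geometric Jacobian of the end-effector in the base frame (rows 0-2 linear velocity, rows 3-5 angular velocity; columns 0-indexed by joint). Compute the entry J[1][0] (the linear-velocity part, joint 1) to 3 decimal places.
axis z_0 = ẑ; lever o_n−o_0 = (4.4116,-3.0553,1.8177)
cross product → J_v[:, 0] = (3.0553,4.4116,-0.0000)
J_ω[:, 0] = z_0
entry J[1][0] = 4.4116

4.412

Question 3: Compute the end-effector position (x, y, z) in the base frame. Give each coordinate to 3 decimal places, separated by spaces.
after link 1: o_1 = (0.0000, 0.0000, 0.0000)
after link 2: o_2 = (4.3301, -1.5000, -2.0000)
after link 3: o_3 = (4.4116, -3.0553, 1.8177)

4.412 -3.055 1.818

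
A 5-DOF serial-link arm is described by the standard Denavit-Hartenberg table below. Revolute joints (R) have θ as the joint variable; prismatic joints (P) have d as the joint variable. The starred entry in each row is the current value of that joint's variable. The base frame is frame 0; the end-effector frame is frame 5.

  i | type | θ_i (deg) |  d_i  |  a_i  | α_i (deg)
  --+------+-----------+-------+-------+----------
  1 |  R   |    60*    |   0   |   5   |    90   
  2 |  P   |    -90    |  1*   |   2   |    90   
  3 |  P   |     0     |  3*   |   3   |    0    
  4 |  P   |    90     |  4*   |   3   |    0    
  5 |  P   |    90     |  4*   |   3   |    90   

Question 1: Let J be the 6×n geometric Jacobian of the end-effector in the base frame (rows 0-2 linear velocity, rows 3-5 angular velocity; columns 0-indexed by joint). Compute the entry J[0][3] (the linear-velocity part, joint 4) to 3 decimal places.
-0.500

prismatic axis z_3 = (-0.5000,-0.8660,-0.0000)
J_v[:, 3] = z_3; J_ω[:, 3] = (0,0,0)
entry J[0][3] = -0.5000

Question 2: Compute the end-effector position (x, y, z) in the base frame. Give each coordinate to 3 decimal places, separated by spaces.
after link 1: o_1 = (2.5000, 4.3301, 0.0000)
after link 2: o_2 = (3.3660, 3.8301, -2.0000)
after link 3: o_3 = (1.8660, 1.2321, -5.0000)
after link 4: o_4 = (2.4641, -3.7321, -5.0000)
after link 5: o_5 = (0.4641, -7.1962, -2.0000)

0.464 -7.196 -2.000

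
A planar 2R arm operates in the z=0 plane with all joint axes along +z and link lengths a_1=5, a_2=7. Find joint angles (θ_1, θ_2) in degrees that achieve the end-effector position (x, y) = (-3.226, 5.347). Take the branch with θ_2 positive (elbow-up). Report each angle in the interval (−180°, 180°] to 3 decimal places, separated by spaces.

45.000 120.002

cos θ_2 = (38.9975−5²−7²)/(2·5·7) = -0.5000; θ_2 = 120.0024° (elbow-up)
β = atan2(5.3470,-3.2260) = 121.1038°; ψ = atan2(6.0620,1.4997) = 76.1040°
θ_1 = β − ψ = 44.9998°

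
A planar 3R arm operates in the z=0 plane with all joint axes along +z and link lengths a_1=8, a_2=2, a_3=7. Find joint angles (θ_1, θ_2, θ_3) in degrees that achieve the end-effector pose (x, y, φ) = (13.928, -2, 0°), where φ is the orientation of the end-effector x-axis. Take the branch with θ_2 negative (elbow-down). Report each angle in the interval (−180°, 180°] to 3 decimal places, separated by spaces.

wrist centre = target − a_3·(cos φ, sin φ) = (6.9280, -2.0000)
cos θ_2 = (51.9972−8²−2²)/(2·8·2) = -0.5001; θ_2 = -120.0058° (elbow-down)
β = atan2(-2.0000,6.9280) = -16.1026°; ψ = atan2(-1.7319,6.9998) = -13.8974°
θ_1 = β − ψ = -2.2051°
θ_3 = φ − θ_1 − θ_2 = 122.2109° (wrapped to (-180°,180°])

-2.205 -120.006 122.211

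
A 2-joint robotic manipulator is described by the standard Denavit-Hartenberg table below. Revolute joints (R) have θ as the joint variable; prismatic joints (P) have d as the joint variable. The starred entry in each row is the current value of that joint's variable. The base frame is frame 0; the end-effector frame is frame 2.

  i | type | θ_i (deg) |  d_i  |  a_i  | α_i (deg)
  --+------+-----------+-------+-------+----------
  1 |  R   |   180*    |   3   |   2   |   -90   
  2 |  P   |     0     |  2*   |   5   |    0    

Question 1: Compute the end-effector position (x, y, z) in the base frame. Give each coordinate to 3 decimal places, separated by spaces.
after link 1: o_1 = (-2.0000, 0.0000, 3.0000)
after link 2: o_2 = (-7.0000, -2.0000, 3.0000)

-7.000 -2.000 3.000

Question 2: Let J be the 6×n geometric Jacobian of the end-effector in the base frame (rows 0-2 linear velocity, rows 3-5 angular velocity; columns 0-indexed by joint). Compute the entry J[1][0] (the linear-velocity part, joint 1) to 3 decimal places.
axis z_0 = ẑ; lever o_n−o_0 = (-7.0000,-2.0000,3.0000)
cross product → J_v[:, 0] = (2.0000,-7.0000,0.0000)
J_ω[:, 0] = z_0
entry J[1][0] = -7.0000

-7.000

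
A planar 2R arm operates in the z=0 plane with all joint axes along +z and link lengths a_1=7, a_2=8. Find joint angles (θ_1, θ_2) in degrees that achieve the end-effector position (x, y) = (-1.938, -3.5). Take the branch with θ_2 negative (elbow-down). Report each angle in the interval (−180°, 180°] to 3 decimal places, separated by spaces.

-30.003 -149.999

cos θ_2 = (16.0058−7²−8²)/(2·7·8) = -0.8660; θ_2 = -149.9993° (elbow-down)
β = atan2(-3.5000,-1.9380) = -118.9739°; ψ = atan2(-4.0001,0.0718) = -88.9710°
θ_1 = β − ψ = -30.0029°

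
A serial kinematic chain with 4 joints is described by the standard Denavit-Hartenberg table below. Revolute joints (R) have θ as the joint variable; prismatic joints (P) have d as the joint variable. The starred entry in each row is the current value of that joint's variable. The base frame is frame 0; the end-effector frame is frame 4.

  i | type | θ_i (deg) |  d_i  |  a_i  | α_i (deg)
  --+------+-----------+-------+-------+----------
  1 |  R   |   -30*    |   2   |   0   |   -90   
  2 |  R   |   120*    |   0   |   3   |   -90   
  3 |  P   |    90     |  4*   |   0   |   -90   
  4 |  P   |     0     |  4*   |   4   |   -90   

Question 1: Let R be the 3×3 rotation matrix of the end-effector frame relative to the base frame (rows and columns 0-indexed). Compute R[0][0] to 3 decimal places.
-0.500

End-effector x-axis (col 0 of R) = (-0.5000,-0.8660,-0.0000)
R[0][0] = -0.5000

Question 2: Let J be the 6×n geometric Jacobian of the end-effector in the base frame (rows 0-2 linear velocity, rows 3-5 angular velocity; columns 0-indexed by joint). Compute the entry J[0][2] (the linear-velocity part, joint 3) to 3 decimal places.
prismatic axis z_2 = (-0.7500,0.4330,0.5000)
J_v[:, 2] = z_2; J_ω[:, 2] = (0,0,0)
entry J[0][2] = -0.7500

-0.750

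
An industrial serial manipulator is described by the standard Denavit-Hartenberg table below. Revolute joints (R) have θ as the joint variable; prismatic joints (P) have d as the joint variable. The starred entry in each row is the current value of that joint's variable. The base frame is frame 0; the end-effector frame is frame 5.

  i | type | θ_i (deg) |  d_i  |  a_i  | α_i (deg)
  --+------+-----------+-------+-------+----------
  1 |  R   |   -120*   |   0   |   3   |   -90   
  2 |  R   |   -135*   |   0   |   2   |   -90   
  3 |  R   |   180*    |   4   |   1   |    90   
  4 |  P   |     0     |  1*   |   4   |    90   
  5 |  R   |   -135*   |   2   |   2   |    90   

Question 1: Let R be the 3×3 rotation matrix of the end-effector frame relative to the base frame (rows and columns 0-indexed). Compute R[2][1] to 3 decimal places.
-0.707

End-effector y-axis (col 1 of R) = (0.3536,0.6124,-0.7071)
R[2][1] = -0.7071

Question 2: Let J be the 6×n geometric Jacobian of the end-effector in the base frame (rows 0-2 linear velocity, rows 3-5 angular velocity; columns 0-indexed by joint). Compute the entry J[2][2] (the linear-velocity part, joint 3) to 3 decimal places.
0.293

axis z_2 = (-0.3536,-0.6124,0.7071); lever o_n−o_2 = (-1.6162,-3.6277,-1.1213)
cross product → J_v[:, 2] = (3.2518,-1.5392,0.2929)
J_ω[:, 2] = z_2
entry J[2][2] = 0.2929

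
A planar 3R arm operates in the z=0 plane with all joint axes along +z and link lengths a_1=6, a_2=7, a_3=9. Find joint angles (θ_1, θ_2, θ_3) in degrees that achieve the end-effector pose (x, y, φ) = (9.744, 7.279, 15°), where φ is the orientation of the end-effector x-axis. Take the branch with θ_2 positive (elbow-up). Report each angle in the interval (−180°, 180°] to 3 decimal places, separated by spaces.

wrist centre = target − a_3·(cos φ, sin φ) = (1.0507, 4.9496)
cos θ_2 = (25.6027−6²−7²)/(2·6·7) = -0.7071; θ_2 = 135.0003° (elbow-up)
β = atan2(4.9496,1.0507) = 78.0156°; ψ = atan2(4.9497,1.0502) = 78.0207°
θ_1 = β − ψ = -0.0051°
θ_3 = φ − θ_1 − θ_2 = -119.9952° (wrapped to (-180°,180°])

-0.005 135.000 -119.995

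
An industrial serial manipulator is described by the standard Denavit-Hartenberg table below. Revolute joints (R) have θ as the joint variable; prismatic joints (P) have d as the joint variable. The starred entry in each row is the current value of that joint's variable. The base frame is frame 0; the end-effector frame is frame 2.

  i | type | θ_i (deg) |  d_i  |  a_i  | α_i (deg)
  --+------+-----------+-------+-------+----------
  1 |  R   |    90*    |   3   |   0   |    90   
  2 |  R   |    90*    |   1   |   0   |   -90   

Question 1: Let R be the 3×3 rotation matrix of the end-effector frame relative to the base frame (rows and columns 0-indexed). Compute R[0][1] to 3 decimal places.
-1.000

End-effector y-axis (col 1 of R) = (-1.0000,0.0000,-0.0000)
R[0][1] = -1.0000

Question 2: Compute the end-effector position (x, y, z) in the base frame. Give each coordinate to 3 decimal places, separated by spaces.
after link 1: o_1 = (0.0000, 0.0000, 3.0000)
after link 2: o_2 = (1.0000, -0.0000, 3.0000)

1.000 -0.000 3.000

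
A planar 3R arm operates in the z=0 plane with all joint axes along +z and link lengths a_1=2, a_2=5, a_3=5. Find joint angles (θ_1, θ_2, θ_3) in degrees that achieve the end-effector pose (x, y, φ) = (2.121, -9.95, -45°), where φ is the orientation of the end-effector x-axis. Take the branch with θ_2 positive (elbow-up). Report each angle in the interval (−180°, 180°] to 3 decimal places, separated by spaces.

-134.990 44.983 45.007

wrist centre = target − a_3·(cos φ, sin φ) = (-1.4145, -6.4145)
cos θ_2 = (43.1463−2²−5²)/(2·2·5) = 0.7073; θ_2 = 44.9832° (elbow-up)
β = atan2(-6.4145,-1.4145) = -102.4360°; ψ = atan2(3.5345,5.5366) = 32.5538°
θ_1 = β − ψ = -134.9898°
θ_3 = φ − θ_1 − θ_2 = 45.0066° (wrapped to (-180°,180°])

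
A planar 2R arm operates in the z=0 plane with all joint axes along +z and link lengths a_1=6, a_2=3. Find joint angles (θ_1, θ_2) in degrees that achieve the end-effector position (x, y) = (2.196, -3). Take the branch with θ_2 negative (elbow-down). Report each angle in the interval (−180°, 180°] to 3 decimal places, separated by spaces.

cos θ_2 = (13.8224−6²−3²)/(2·6·3) = -0.8660; θ_2 = -150.0021° (elbow-down)
β = atan2(-3.0000,2.1960) = -53.7959°; ψ = atan2(-1.4999,3.4019) = -23.7930°
θ_1 = β − ψ = -30.0029°

-30.003 -150.002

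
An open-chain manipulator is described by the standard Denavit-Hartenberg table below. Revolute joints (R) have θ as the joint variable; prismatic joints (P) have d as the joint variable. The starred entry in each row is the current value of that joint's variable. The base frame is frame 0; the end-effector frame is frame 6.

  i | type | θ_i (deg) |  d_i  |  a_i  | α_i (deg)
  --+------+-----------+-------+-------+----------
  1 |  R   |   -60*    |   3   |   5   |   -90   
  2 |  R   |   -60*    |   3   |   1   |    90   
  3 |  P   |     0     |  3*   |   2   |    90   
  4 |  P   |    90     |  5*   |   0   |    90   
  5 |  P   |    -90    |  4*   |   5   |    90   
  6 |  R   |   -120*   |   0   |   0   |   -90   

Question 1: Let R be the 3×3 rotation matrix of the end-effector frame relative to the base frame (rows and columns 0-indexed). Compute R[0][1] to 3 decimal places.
-0.433

End-effector y-axis (col 1 of R) = (-0.4330,0.7500,0.5000)
R[0][1] = -0.4330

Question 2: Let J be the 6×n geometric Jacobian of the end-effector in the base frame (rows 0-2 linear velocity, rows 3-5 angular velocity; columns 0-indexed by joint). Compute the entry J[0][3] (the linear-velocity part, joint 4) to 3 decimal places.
prismatic axis z_3 = (-0.8660,-0.5000,0.0000)
J_v[:, 3] = z_3; J_ω[:, 3] = (0,0,0)
entry J[0][3] = -0.8660

-0.866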